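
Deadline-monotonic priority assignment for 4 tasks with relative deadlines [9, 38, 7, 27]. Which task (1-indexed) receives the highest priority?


Sort tasks by relative deadline (ascending):
  Task 3: deadline = 7
  Task 1: deadline = 9
  Task 4: deadline = 27
  Task 2: deadline = 38
Priority order (highest first): [3, 1, 4, 2]
Highest priority task = 3

3


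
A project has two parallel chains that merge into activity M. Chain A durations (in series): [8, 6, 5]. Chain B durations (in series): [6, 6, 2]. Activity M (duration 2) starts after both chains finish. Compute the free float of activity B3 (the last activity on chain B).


ES(B3) = sum of predecessors on chain B = 12
EF(B3) = ES + duration = 12 + 2 = 14
Successor of B3 is M. ES(M) = max(sum(A), sum(B)) = max(19, 14) = 19
Free float = ES(successor) - EF(current) = 19 - 14 = 5

5


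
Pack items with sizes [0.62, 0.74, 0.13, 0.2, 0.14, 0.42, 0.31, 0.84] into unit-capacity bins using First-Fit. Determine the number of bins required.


Place items sequentially using First-Fit:
  Item 0.62 -> new Bin 1
  Item 0.74 -> new Bin 2
  Item 0.13 -> Bin 1 (now 0.75)
  Item 0.2 -> Bin 1 (now 0.95)
  Item 0.14 -> Bin 2 (now 0.88)
  Item 0.42 -> new Bin 3
  Item 0.31 -> Bin 3 (now 0.73)
  Item 0.84 -> new Bin 4
Total bins used = 4

4


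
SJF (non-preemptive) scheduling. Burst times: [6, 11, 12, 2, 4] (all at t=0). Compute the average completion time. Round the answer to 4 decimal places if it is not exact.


SJF order (ascending): [2, 4, 6, 11, 12]
Completion times:
  Job 1: burst=2, C=2
  Job 2: burst=4, C=6
  Job 3: burst=6, C=12
  Job 4: burst=11, C=23
  Job 5: burst=12, C=35
Average completion = 78/5 = 15.6

15.6


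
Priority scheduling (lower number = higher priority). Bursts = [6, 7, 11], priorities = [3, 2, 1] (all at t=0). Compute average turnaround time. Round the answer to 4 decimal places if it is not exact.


Sort by priority (ascending = highest first):
Order: [(1, 11), (2, 7), (3, 6)]
Completion times:
  Priority 1, burst=11, C=11
  Priority 2, burst=7, C=18
  Priority 3, burst=6, C=24
Average turnaround = 53/3 = 17.6667

17.6667


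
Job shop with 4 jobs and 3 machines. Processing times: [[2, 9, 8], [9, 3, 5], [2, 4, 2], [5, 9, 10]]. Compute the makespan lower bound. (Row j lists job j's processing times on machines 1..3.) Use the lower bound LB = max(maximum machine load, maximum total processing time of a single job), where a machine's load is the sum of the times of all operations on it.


Machine loads:
  Machine 1: 2 + 9 + 2 + 5 = 18
  Machine 2: 9 + 3 + 4 + 9 = 25
  Machine 3: 8 + 5 + 2 + 10 = 25
Max machine load = 25
Job totals:
  Job 1: 19
  Job 2: 17
  Job 3: 8
  Job 4: 24
Max job total = 24
Lower bound = max(25, 24) = 25

25


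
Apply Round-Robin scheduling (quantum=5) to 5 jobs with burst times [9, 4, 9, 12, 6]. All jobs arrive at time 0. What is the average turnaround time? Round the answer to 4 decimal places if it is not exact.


Time quantum = 5
Execution trace:
  J1 runs 5 units, time = 5
  J2 runs 4 units, time = 9
  J3 runs 5 units, time = 14
  J4 runs 5 units, time = 19
  J5 runs 5 units, time = 24
  J1 runs 4 units, time = 28
  J3 runs 4 units, time = 32
  J4 runs 5 units, time = 37
  J5 runs 1 units, time = 38
  J4 runs 2 units, time = 40
Finish times: [28, 9, 32, 40, 38]
Average turnaround = 147/5 = 29.4

29.4


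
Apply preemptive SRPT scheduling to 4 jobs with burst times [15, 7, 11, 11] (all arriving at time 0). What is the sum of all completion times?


Since all jobs arrive at t=0, SRPT equals SPT ordering.
SPT order: [7, 11, 11, 15]
Completion times:
  Job 1: p=7, C=7
  Job 2: p=11, C=18
  Job 3: p=11, C=29
  Job 4: p=15, C=44
Total completion time = 7 + 18 + 29 + 44 = 98

98


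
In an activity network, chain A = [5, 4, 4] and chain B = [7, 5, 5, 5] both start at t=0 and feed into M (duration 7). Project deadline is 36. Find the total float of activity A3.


Forward pass: ES(A3) = sum of predecessors on chain A = 9
EF = ES + duration = 9 + 4 = 13
Backward pass: LF(M) = deadline = 36; LS(M) = 36 - 7 = 29
LF(A3) = LS(M) - sum(successors on chain A) = 29 - 0 = 29
LS = LF - duration = 29 - 4 = 25
Total float = LS - ES = 25 - 9 = 16

16


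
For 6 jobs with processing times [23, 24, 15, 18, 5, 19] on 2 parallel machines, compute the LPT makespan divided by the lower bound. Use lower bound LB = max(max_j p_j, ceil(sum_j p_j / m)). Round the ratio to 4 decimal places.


LPT order: [24, 23, 19, 18, 15, 5]
Machine loads after assignment: [57, 47]
LPT makespan = 57
Lower bound = max(max_job, ceil(total/2)) = max(24, 52) = 52
Ratio = 57 / 52 = 1.0962

1.0962


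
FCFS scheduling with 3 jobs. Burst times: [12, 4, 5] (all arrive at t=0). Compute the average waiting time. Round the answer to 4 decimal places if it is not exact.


FCFS order (as given): [12, 4, 5]
Waiting times:
  Job 1: wait = 0
  Job 2: wait = 12
  Job 3: wait = 16
Sum of waiting times = 28
Average waiting time = 28/3 = 9.3333

9.3333


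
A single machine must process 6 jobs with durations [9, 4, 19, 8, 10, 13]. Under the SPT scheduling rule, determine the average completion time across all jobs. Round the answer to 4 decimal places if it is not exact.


Sort jobs by processing time (SPT order): [4, 8, 9, 10, 13, 19]
Compute completion times sequentially:
  Job 1: processing = 4, completes at 4
  Job 2: processing = 8, completes at 12
  Job 3: processing = 9, completes at 21
  Job 4: processing = 10, completes at 31
  Job 5: processing = 13, completes at 44
  Job 6: processing = 19, completes at 63
Sum of completion times = 175
Average completion time = 175/6 = 29.1667

29.1667


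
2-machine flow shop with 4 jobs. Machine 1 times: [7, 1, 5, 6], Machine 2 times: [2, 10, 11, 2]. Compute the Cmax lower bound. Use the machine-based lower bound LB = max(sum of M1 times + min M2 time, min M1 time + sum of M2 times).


LB1 = sum(M1 times) + min(M2 times) = 19 + 2 = 21
LB2 = min(M1 times) + sum(M2 times) = 1 + 25 = 26
Lower bound = max(LB1, LB2) = max(21, 26) = 26

26


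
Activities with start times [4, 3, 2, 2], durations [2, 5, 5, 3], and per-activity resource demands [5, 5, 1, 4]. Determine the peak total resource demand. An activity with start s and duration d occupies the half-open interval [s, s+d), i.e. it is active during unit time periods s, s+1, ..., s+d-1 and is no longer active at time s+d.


Each activity i is active on [start_i, start_i + duration_i).
Compute total resource usage per time slot:
  t=0: active resources = [], total = 0
  t=1: active resources = [], total = 0
  t=2: active resources = [1, 4], total = 5
  t=3: active resources = [5, 1, 4], total = 10
  t=4: active resources = [5, 5, 1, 4], total = 15
  t=5: active resources = [5, 5, 1], total = 11
  t=6: active resources = [5, 1], total = 6
  t=7: active resources = [5], total = 5
Peak resource demand = 15

15


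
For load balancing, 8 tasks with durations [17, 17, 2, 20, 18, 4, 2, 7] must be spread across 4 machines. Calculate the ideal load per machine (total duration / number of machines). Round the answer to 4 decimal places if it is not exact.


Total processing time = 17 + 17 + 2 + 20 + 18 + 4 + 2 + 7 = 87
Number of machines = 4
Ideal balanced load = 87 / 4 = 21.75

21.75


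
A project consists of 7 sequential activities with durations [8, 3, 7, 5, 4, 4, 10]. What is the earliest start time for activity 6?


Activity 6 starts after activities 1 through 5 complete.
Predecessor durations: [8, 3, 7, 5, 4]
ES = 8 + 3 + 7 + 5 + 4 = 27

27


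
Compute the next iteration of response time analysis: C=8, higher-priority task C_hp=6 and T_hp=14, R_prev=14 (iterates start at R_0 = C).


R_next = C + ceil(R_prev / T_hp) * C_hp
ceil(14 / 14) = ceil(1.0) = 1
Interference = 1 * 6 = 6
R_next = 8 + 6 = 14
R_next = R_prev, so the iteration has converged (response time = 14).

14


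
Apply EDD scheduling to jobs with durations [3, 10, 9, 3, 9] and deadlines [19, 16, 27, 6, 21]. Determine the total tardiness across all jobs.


Sort by due date (EDD order): [(3, 6), (10, 16), (3, 19), (9, 21), (9, 27)]
Compute completion times and tardiness:
  Job 1: p=3, d=6, C=3, tardiness=max(0,3-6)=0
  Job 2: p=10, d=16, C=13, tardiness=max(0,13-16)=0
  Job 3: p=3, d=19, C=16, tardiness=max(0,16-19)=0
  Job 4: p=9, d=21, C=25, tardiness=max(0,25-21)=4
  Job 5: p=9, d=27, C=34, tardiness=max(0,34-27)=7
Total tardiness = 11

11


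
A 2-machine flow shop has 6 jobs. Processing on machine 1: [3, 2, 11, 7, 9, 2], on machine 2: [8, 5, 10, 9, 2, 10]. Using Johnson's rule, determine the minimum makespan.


Apply Johnson's rule:
  Group 1 (a <= b): [(2, 2, 5), (6, 2, 10), (1, 3, 8), (4, 7, 9)]
  Group 2 (a > b): [(3, 11, 10), (5, 9, 2)]
Optimal job order: [2, 6, 1, 4, 3, 5]
Schedule:
  Job 2: M1 done at 2, M2 done at 7
  Job 6: M1 done at 4, M2 done at 17
  Job 1: M1 done at 7, M2 done at 25
  Job 4: M1 done at 14, M2 done at 34
  Job 3: M1 done at 25, M2 done at 44
  Job 5: M1 done at 34, M2 done at 46
Makespan = 46

46


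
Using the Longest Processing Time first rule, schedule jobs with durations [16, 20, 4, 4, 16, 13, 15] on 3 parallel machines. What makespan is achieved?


Sort jobs in decreasing order (LPT): [20, 16, 16, 15, 13, 4, 4]
Assign each job to the least loaded machine:
  Machine 1: jobs [20, 4, 4], load = 28
  Machine 2: jobs [16, 15], load = 31
  Machine 3: jobs [16, 13], load = 29
Makespan = max load = 31

31


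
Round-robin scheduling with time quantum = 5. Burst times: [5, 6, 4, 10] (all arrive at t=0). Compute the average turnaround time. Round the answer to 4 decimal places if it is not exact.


Time quantum = 5
Execution trace:
  J1 runs 5 units, time = 5
  J2 runs 5 units, time = 10
  J3 runs 4 units, time = 14
  J4 runs 5 units, time = 19
  J2 runs 1 units, time = 20
  J4 runs 5 units, time = 25
Finish times: [5, 20, 14, 25]
Average turnaround = 64/4 = 16.0

16.0


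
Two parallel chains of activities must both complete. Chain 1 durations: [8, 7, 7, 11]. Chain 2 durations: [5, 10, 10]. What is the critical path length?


Path A total = 8 + 7 + 7 + 11 = 33
Path B total = 5 + 10 + 10 = 25
Critical path = longest path = max(33, 25) = 33

33


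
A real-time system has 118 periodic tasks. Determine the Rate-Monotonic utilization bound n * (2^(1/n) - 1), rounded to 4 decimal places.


Compute 2^(1/118) = 1.0058914152
Subtract 1: 1.0058914152 - 1 = 0.0058914152
Multiply by n: 118 * 0.0058914152 = 0.6951869936
Round to 4 dp: 0.6952

0.6952


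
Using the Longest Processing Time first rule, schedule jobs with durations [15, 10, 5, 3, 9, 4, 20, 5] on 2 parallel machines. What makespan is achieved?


Sort jobs in decreasing order (LPT): [20, 15, 10, 9, 5, 5, 4, 3]
Assign each job to the least loaded machine:
  Machine 1: jobs [20, 9, 5, 3], load = 37
  Machine 2: jobs [15, 10, 5, 4], load = 34
Makespan = max load = 37

37


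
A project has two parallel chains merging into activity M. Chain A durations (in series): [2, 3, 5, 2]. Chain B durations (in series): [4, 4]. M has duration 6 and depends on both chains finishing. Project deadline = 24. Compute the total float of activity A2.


Forward pass: ES(A2) = sum of predecessors on chain A = 2
EF = ES + duration = 2 + 3 = 5
Backward pass: LF(M) = deadline = 24; LS(M) = 24 - 6 = 18
LF(A2) = LS(M) - sum(successors on chain A) = 18 - 7 = 11
LS = LF - duration = 11 - 3 = 8
Total float = LS - ES = 8 - 2 = 6

6


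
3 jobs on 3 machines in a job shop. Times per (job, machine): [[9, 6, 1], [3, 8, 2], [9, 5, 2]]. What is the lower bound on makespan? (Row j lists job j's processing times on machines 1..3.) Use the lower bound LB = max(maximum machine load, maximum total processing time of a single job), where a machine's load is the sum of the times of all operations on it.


Machine loads:
  Machine 1: 9 + 3 + 9 = 21
  Machine 2: 6 + 8 + 5 = 19
  Machine 3: 1 + 2 + 2 = 5
Max machine load = 21
Job totals:
  Job 1: 16
  Job 2: 13
  Job 3: 16
Max job total = 16
Lower bound = max(21, 16) = 21

21


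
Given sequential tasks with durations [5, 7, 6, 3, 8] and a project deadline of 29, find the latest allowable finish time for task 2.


LF(activity 2) = deadline - sum of successor durations
Successors: activities 3 through 5 with durations [6, 3, 8]
Sum of successor durations = 17
LF = 29 - 17 = 12

12


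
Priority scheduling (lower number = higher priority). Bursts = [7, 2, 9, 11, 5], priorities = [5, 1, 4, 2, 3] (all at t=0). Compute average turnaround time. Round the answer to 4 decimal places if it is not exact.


Sort by priority (ascending = highest first):
Order: [(1, 2), (2, 11), (3, 5), (4, 9), (5, 7)]
Completion times:
  Priority 1, burst=2, C=2
  Priority 2, burst=11, C=13
  Priority 3, burst=5, C=18
  Priority 4, burst=9, C=27
  Priority 5, burst=7, C=34
Average turnaround = 94/5 = 18.8

18.8


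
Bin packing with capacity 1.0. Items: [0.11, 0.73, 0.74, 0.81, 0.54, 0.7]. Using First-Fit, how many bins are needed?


Place items sequentially using First-Fit:
  Item 0.11 -> new Bin 1
  Item 0.73 -> Bin 1 (now 0.84)
  Item 0.74 -> new Bin 2
  Item 0.81 -> new Bin 3
  Item 0.54 -> new Bin 4
  Item 0.7 -> new Bin 5
Total bins used = 5

5


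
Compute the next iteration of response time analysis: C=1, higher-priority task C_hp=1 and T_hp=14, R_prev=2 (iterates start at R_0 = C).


R_next = C + ceil(R_prev / T_hp) * C_hp
ceil(2 / 14) = ceil(0.1429) = 1
Interference = 1 * 1 = 1
R_next = 1 + 1 = 2
R_next = R_prev, so the iteration has converged (response time = 2).

2


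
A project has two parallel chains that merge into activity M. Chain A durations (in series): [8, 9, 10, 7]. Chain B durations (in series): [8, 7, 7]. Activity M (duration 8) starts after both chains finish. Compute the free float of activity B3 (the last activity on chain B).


ES(B3) = sum of predecessors on chain B = 15
EF(B3) = ES + duration = 15 + 7 = 22
Successor of B3 is M. ES(M) = max(sum(A), sum(B)) = max(34, 22) = 34
Free float = ES(successor) - EF(current) = 34 - 22 = 12

12


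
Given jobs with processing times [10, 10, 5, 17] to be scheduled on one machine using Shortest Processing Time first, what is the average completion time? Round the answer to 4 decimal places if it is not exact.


Sort jobs by processing time (SPT order): [5, 10, 10, 17]
Compute completion times sequentially:
  Job 1: processing = 5, completes at 5
  Job 2: processing = 10, completes at 15
  Job 3: processing = 10, completes at 25
  Job 4: processing = 17, completes at 42
Sum of completion times = 87
Average completion time = 87/4 = 21.75

21.75


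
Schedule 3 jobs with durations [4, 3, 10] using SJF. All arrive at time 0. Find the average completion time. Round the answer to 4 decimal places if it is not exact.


SJF order (ascending): [3, 4, 10]
Completion times:
  Job 1: burst=3, C=3
  Job 2: burst=4, C=7
  Job 3: burst=10, C=17
Average completion = 27/3 = 9.0

9.0


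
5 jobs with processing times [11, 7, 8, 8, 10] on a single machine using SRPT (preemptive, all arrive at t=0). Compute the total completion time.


Since all jobs arrive at t=0, SRPT equals SPT ordering.
SPT order: [7, 8, 8, 10, 11]
Completion times:
  Job 1: p=7, C=7
  Job 2: p=8, C=15
  Job 3: p=8, C=23
  Job 4: p=10, C=33
  Job 5: p=11, C=44
Total completion time = 7 + 15 + 23 + 33 + 44 = 122

122


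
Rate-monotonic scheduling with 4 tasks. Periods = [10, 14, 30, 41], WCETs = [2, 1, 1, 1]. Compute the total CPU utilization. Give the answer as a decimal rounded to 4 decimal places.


Compute individual utilizations (exact fractions):
  Task 1: C/T = 2/10 = 1/5 (approx. 0.2)
  Task 2: C/T = 1/14 (approx. 0.0714)
  Task 3: C/T = 1/30 (approx. 0.0333)
  Task 4: C/T = 1/41 (approx. 0.0244)
Total utilization U = 1/5 + 1/14 + 1/30 + 1/41 = 1417/4305
Rounded to 4 decimal places: U = 0.3292
RM (Liu & Layland) bound for 4 tasks = 0.756828; compare with U = 1417/4305 (approx. 0.329152)
U <= bound, so schedulable by RM sufficient condition.

0.3292


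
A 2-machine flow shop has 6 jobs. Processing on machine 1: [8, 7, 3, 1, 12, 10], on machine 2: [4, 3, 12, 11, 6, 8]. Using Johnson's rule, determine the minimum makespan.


Apply Johnson's rule:
  Group 1 (a <= b): [(4, 1, 11), (3, 3, 12)]
  Group 2 (a > b): [(6, 10, 8), (5, 12, 6), (1, 8, 4), (2, 7, 3)]
Optimal job order: [4, 3, 6, 5, 1, 2]
Schedule:
  Job 4: M1 done at 1, M2 done at 12
  Job 3: M1 done at 4, M2 done at 24
  Job 6: M1 done at 14, M2 done at 32
  Job 5: M1 done at 26, M2 done at 38
  Job 1: M1 done at 34, M2 done at 42
  Job 2: M1 done at 41, M2 done at 45
Makespan = 45

45


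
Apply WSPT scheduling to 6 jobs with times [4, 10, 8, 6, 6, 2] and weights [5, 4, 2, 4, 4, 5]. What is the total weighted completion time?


Compute p/w ratios and sort ascending (WSPT): [(2, 5), (4, 5), (6, 4), (6, 4), (10, 4), (8, 2)]
Compute weighted completion times:
  Job (p=2,w=5): C=2, w*C=5*2=10
  Job (p=4,w=5): C=6, w*C=5*6=30
  Job (p=6,w=4): C=12, w*C=4*12=48
  Job (p=6,w=4): C=18, w*C=4*18=72
  Job (p=10,w=4): C=28, w*C=4*28=112
  Job (p=8,w=2): C=36, w*C=2*36=72
Total weighted completion time = 344

344


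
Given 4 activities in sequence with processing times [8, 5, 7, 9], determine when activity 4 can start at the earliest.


Activity 4 starts after activities 1 through 3 complete.
Predecessor durations: [8, 5, 7]
ES = 8 + 5 + 7 = 20

20


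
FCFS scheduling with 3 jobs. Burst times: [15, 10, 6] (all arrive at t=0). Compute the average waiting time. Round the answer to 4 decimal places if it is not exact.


FCFS order (as given): [15, 10, 6]
Waiting times:
  Job 1: wait = 0
  Job 2: wait = 15
  Job 3: wait = 25
Sum of waiting times = 40
Average waiting time = 40/3 = 13.3333

13.3333


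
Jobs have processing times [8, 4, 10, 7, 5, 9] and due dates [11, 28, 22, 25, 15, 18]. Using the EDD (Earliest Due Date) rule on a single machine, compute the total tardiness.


Sort by due date (EDD order): [(8, 11), (5, 15), (9, 18), (10, 22), (7, 25), (4, 28)]
Compute completion times and tardiness:
  Job 1: p=8, d=11, C=8, tardiness=max(0,8-11)=0
  Job 2: p=5, d=15, C=13, tardiness=max(0,13-15)=0
  Job 3: p=9, d=18, C=22, tardiness=max(0,22-18)=4
  Job 4: p=10, d=22, C=32, tardiness=max(0,32-22)=10
  Job 5: p=7, d=25, C=39, tardiness=max(0,39-25)=14
  Job 6: p=4, d=28, C=43, tardiness=max(0,43-28)=15
Total tardiness = 43

43


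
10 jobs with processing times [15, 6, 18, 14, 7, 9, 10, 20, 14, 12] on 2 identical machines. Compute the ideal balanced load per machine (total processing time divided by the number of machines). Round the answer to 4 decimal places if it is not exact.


Total processing time = 15 + 6 + 18 + 14 + 7 + 9 + 10 + 20 + 14 + 12 = 125
Number of machines = 2
Ideal balanced load = 125 / 2 = 62.5

62.5


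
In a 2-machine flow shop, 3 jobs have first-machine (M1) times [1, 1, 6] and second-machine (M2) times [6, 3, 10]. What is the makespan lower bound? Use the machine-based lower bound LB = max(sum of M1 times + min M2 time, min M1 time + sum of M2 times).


LB1 = sum(M1 times) + min(M2 times) = 8 + 3 = 11
LB2 = min(M1 times) + sum(M2 times) = 1 + 19 = 20
Lower bound = max(LB1, LB2) = max(11, 20) = 20

20


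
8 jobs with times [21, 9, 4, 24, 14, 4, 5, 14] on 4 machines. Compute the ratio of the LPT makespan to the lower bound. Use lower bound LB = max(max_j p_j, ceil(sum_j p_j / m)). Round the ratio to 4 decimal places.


LPT order: [24, 21, 14, 14, 9, 5, 4, 4]
Machine loads after assignment: [24, 25, 23, 23]
LPT makespan = 25
Lower bound = max(max_job, ceil(total/4)) = max(24, 24) = 24
Ratio = 25 / 24 = 1.0417

1.0417


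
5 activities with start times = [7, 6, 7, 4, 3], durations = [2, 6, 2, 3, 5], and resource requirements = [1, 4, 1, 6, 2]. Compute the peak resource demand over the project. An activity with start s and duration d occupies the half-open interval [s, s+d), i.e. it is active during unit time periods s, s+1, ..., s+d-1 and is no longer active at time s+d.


Each activity i is active on [start_i, start_i + duration_i).
Compute total resource usage per time slot:
  t=0: active resources = [], total = 0
  t=1: active resources = [], total = 0
  t=2: active resources = [], total = 0
  t=3: active resources = [2], total = 2
  t=4: active resources = [6, 2], total = 8
  t=5: active resources = [6, 2], total = 8
  t=6: active resources = [4, 6, 2], total = 12
  t=7: active resources = [1, 4, 1, 2], total = 8
  t=8: active resources = [1, 4, 1], total = 6
  t=9: active resources = [4], total = 4
  t=10: active resources = [4], total = 4
  t=11: active resources = [4], total = 4
Peak resource demand = 12

12


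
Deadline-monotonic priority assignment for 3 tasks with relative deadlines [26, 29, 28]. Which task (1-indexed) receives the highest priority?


Sort tasks by relative deadline (ascending):
  Task 1: deadline = 26
  Task 3: deadline = 28
  Task 2: deadline = 29
Priority order (highest first): [1, 3, 2]
Highest priority task = 1

1


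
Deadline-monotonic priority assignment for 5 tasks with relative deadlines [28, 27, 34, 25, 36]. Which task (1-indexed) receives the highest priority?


Sort tasks by relative deadline (ascending):
  Task 4: deadline = 25
  Task 2: deadline = 27
  Task 1: deadline = 28
  Task 3: deadline = 34
  Task 5: deadline = 36
Priority order (highest first): [4, 2, 1, 3, 5]
Highest priority task = 4

4


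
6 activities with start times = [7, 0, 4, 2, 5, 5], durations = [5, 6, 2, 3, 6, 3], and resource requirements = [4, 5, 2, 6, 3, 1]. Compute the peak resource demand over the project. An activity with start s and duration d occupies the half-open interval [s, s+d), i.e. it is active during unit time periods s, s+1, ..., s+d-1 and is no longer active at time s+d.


Each activity i is active on [start_i, start_i + duration_i).
Compute total resource usage per time slot:
  t=0: active resources = [5], total = 5
  t=1: active resources = [5], total = 5
  t=2: active resources = [5, 6], total = 11
  t=3: active resources = [5, 6], total = 11
  t=4: active resources = [5, 2, 6], total = 13
  t=5: active resources = [5, 2, 3, 1], total = 11
  t=6: active resources = [3, 1], total = 4
  t=7: active resources = [4, 3, 1], total = 8
  t=8: active resources = [4, 3], total = 7
  t=9: active resources = [4, 3], total = 7
  t=10: active resources = [4, 3], total = 7
  t=11: active resources = [4], total = 4
Peak resource demand = 13

13


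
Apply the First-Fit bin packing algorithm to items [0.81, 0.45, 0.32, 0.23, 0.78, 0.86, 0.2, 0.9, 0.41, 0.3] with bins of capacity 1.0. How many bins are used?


Place items sequentially using First-Fit:
  Item 0.81 -> new Bin 1
  Item 0.45 -> new Bin 2
  Item 0.32 -> Bin 2 (now 0.77)
  Item 0.23 -> Bin 2 (now 1.0)
  Item 0.78 -> new Bin 3
  Item 0.86 -> new Bin 4
  Item 0.2 -> Bin 3 (now 0.98)
  Item 0.9 -> new Bin 5
  Item 0.41 -> new Bin 6
  Item 0.3 -> Bin 6 (now 0.71)
Total bins used = 6

6


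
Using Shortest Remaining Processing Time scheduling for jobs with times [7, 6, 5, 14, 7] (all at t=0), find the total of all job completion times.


Since all jobs arrive at t=0, SRPT equals SPT ordering.
SPT order: [5, 6, 7, 7, 14]
Completion times:
  Job 1: p=5, C=5
  Job 2: p=6, C=11
  Job 3: p=7, C=18
  Job 4: p=7, C=25
  Job 5: p=14, C=39
Total completion time = 5 + 11 + 18 + 25 + 39 = 98

98


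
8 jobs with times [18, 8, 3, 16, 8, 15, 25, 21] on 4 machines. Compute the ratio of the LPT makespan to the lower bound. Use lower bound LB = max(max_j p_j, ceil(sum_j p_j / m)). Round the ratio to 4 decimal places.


LPT order: [25, 21, 18, 16, 15, 8, 8, 3]
Machine loads after assignment: [28, 29, 26, 31]
LPT makespan = 31
Lower bound = max(max_job, ceil(total/4)) = max(25, 29) = 29
Ratio = 31 / 29 = 1.069

1.069


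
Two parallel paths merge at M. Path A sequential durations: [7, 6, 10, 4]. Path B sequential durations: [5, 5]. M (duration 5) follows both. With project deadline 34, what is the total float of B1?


Forward pass: ES(B1) = sum of predecessors on chain B = 0
EF = ES + duration = 0 + 5 = 5
Backward pass: LF(M) = deadline = 34; LS(M) = 34 - 5 = 29
LF(B1) = LS(M) - sum(successors on chain B) = 29 - 5 = 24
LS = LF - duration = 24 - 5 = 19
Total float = LS - ES = 19 - 0 = 19

19


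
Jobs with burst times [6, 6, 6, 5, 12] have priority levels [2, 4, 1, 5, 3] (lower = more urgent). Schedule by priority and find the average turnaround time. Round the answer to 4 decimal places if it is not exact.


Sort by priority (ascending = highest first):
Order: [(1, 6), (2, 6), (3, 12), (4, 6), (5, 5)]
Completion times:
  Priority 1, burst=6, C=6
  Priority 2, burst=6, C=12
  Priority 3, burst=12, C=24
  Priority 4, burst=6, C=30
  Priority 5, burst=5, C=35
Average turnaround = 107/5 = 21.4

21.4


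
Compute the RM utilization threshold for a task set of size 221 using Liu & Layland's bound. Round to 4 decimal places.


Compute 2^(1/221) = 1.0031413363
Subtract 1: 1.0031413363 - 1 = 0.0031413363
Multiply by n: 221 * 0.0031413363 = 0.6942353223
Round to 4 dp: 0.6942

0.6942


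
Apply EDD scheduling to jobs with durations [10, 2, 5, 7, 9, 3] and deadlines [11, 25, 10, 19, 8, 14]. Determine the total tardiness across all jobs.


Sort by due date (EDD order): [(9, 8), (5, 10), (10, 11), (3, 14), (7, 19), (2, 25)]
Compute completion times and tardiness:
  Job 1: p=9, d=8, C=9, tardiness=max(0,9-8)=1
  Job 2: p=5, d=10, C=14, tardiness=max(0,14-10)=4
  Job 3: p=10, d=11, C=24, tardiness=max(0,24-11)=13
  Job 4: p=3, d=14, C=27, tardiness=max(0,27-14)=13
  Job 5: p=7, d=19, C=34, tardiness=max(0,34-19)=15
  Job 6: p=2, d=25, C=36, tardiness=max(0,36-25)=11
Total tardiness = 57

57


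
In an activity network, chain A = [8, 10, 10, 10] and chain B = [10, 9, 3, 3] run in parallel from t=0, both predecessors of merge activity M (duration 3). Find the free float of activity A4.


ES(A4) = sum of predecessors on chain A = 28
EF(A4) = ES + duration = 28 + 10 = 38
Successor of A4 is M. ES(M) = max(sum(A), sum(B)) = max(38, 25) = 38
Free float = ES(successor) - EF(current) = 38 - 38 = 0

0


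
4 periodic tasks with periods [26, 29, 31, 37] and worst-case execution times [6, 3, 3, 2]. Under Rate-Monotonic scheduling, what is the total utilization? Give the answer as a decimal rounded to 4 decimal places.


Compute individual utilizations (exact fractions):
  Task 1: C/T = 6/26 = 3/13 (approx. 0.2308)
  Task 2: C/T = 3/29 (approx. 0.1034)
  Task 3: C/T = 3/31 (approx. 0.0968)
  Task 4: C/T = 2/37 (approx. 0.0541)
Total utilization U = 3/13 + 3/29 + 3/31 + 2/37 = 209743/432419
Rounded to 4 decimal places: U = 0.4850
RM (Liu & Layland) bound for 4 tasks = 0.756828; compare with U = 209743/432419 (approx. 0.485046)
U <= bound, so schedulable by RM sufficient condition.

0.4850


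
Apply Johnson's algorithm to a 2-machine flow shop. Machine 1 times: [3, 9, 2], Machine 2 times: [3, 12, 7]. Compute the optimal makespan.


Apply Johnson's rule:
  Group 1 (a <= b): [(3, 2, 7), (1, 3, 3), (2, 9, 12)]
  Group 2 (a > b): []
Optimal job order: [3, 1, 2]
Schedule:
  Job 3: M1 done at 2, M2 done at 9
  Job 1: M1 done at 5, M2 done at 12
  Job 2: M1 done at 14, M2 done at 26
Makespan = 26

26


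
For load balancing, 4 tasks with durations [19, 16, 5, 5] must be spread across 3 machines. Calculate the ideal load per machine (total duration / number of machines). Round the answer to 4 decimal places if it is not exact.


Total processing time = 19 + 16 + 5 + 5 = 45
Number of machines = 3
Ideal balanced load = 45 / 3 = 15.0

15.0


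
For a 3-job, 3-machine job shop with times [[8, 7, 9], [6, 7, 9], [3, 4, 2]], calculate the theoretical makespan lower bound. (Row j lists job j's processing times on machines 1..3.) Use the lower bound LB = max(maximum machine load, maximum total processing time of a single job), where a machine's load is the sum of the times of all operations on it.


Machine loads:
  Machine 1: 8 + 6 + 3 = 17
  Machine 2: 7 + 7 + 4 = 18
  Machine 3: 9 + 9 + 2 = 20
Max machine load = 20
Job totals:
  Job 1: 24
  Job 2: 22
  Job 3: 9
Max job total = 24
Lower bound = max(20, 24) = 24

24


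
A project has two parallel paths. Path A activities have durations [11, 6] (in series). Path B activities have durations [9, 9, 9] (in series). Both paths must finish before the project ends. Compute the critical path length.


Path A total = 11 + 6 = 17
Path B total = 9 + 9 + 9 = 27
Critical path = longest path = max(17, 27) = 27

27


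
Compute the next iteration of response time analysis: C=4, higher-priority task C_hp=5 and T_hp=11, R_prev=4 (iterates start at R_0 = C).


R_next = C + ceil(R_prev / T_hp) * C_hp
ceil(4 / 11) = ceil(0.3636) = 1
Interference = 1 * 5 = 5
R_next = 4 + 5 = 9

9


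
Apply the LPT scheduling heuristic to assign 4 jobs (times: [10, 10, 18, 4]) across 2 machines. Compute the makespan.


Sort jobs in decreasing order (LPT): [18, 10, 10, 4]
Assign each job to the least loaded machine:
  Machine 1: jobs [18, 4], load = 22
  Machine 2: jobs [10, 10], load = 20
Makespan = max load = 22

22


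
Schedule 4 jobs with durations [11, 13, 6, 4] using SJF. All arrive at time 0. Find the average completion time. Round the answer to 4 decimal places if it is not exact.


SJF order (ascending): [4, 6, 11, 13]
Completion times:
  Job 1: burst=4, C=4
  Job 2: burst=6, C=10
  Job 3: burst=11, C=21
  Job 4: burst=13, C=34
Average completion = 69/4 = 17.25

17.25


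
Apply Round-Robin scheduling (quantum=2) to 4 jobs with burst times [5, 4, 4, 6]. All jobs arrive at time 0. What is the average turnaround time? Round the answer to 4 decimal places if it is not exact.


Time quantum = 2
Execution trace:
  J1 runs 2 units, time = 2
  J2 runs 2 units, time = 4
  J3 runs 2 units, time = 6
  J4 runs 2 units, time = 8
  J1 runs 2 units, time = 10
  J2 runs 2 units, time = 12
  J3 runs 2 units, time = 14
  J4 runs 2 units, time = 16
  J1 runs 1 units, time = 17
  J4 runs 2 units, time = 19
Finish times: [17, 12, 14, 19]
Average turnaround = 62/4 = 15.5

15.5


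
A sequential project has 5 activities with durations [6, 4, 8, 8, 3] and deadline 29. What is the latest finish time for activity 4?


LF(activity 4) = deadline - sum of successor durations
Successors: activities 5 through 5 with durations [3]
Sum of successor durations = 3
LF = 29 - 3 = 26

26


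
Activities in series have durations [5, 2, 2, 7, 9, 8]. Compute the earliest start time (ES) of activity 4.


Activity 4 starts after activities 1 through 3 complete.
Predecessor durations: [5, 2, 2]
ES = 5 + 2 + 2 = 9

9


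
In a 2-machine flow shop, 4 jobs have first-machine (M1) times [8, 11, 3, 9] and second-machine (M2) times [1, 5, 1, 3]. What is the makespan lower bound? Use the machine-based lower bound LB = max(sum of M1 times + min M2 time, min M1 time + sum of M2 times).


LB1 = sum(M1 times) + min(M2 times) = 31 + 1 = 32
LB2 = min(M1 times) + sum(M2 times) = 3 + 10 = 13
Lower bound = max(LB1, LB2) = max(32, 13) = 32

32


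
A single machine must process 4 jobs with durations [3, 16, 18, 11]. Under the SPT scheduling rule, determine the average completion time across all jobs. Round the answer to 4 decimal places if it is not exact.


Sort jobs by processing time (SPT order): [3, 11, 16, 18]
Compute completion times sequentially:
  Job 1: processing = 3, completes at 3
  Job 2: processing = 11, completes at 14
  Job 3: processing = 16, completes at 30
  Job 4: processing = 18, completes at 48
Sum of completion times = 95
Average completion time = 95/4 = 23.75

23.75


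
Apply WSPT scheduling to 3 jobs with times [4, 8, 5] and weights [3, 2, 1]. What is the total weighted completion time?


Compute p/w ratios and sort ascending (WSPT): [(4, 3), (8, 2), (5, 1)]
Compute weighted completion times:
  Job (p=4,w=3): C=4, w*C=3*4=12
  Job (p=8,w=2): C=12, w*C=2*12=24
  Job (p=5,w=1): C=17, w*C=1*17=17
Total weighted completion time = 53

53


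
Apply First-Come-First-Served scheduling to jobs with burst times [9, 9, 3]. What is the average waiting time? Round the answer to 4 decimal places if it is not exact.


FCFS order (as given): [9, 9, 3]
Waiting times:
  Job 1: wait = 0
  Job 2: wait = 9
  Job 3: wait = 18
Sum of waiting times = 27
Average waiting time = 27/3 = 9.0

9.0


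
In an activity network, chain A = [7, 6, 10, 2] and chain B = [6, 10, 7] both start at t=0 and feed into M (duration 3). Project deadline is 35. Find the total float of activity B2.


Forward pass: ES(B2) = sum of predecessors on chain B = 6
EF = ES + duration = 6 + 10 = 16
Backward pass: LF(M) = deadline = 35; LS(M) = 35 - 3 = 32
LF(B2) = LS(M) - sum(successors on chain B) = 32 - 7 = 25
LS = LF - duration = 25 - 10 = 15
Total float = LS - ES = 15 - 6 = 9

9


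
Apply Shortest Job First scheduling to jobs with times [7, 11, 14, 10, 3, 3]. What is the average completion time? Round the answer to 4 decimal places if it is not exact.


SJF order (ascending): [3, 3, 7, 10, 11, 14]
Completion times:
  Job 1: burst=3, C=3
  Job 2: burst=3, C=6
  Job 3: burst=7, C=13
  Job 4: burst=10, C=23
  Job 5: burst=11, C=34
  Job 6: burst=14, C=48
Average completion = 127/6 = 21.1667

21.1667


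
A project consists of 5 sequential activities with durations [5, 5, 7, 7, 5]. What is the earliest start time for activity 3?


Activity 3 starts after activities 1 through 2 complete.
Predecessor durations: [5, 5]
ES = 5 + 5 = 10

10


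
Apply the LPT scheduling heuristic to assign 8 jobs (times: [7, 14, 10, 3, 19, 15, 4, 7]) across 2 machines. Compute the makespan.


Sort jobs in decreasing order (LPT): [19, 15, 14, 10, 7, 7, 4, 3]
Assign each job to the least loaded machine:
  Machine 1: jobs [19, 10, 7, 4], load = 40
  Machine 2: jobs [15, 14, 7, 3], load = 39
Makespan = max load = 40

40


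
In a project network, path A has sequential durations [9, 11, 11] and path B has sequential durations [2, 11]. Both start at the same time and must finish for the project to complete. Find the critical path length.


Path A total = 9 + 11 + 11 = 31
Path B total = 2 + 11 = 13
Critical path = longest path = max(31, 13) = 31

31


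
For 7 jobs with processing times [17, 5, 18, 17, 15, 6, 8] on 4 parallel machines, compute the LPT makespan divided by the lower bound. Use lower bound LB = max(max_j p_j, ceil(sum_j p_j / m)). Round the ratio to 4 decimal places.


LPT order: [18, 17, 17, 15, 8, 6, 5]
Machine loads after assignment: [18, 23, 22, 23]
LPT makespan = 23
Lower bound = max(max_job, ceil(total/4)) = max(18, 22) = 22
Ratio = 23 / 22 = 1.0455

1.0455


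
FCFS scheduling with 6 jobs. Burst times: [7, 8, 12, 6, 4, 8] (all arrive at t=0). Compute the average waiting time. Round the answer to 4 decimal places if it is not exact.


FCFS order (as given): [7, 8, 12, 6, 4, 8]
Waiting times:
  Job 1: wait = 0
  Job 2: wait = 7
  Job 3: wait = 15
  Job 4: wait = 27
  Job 5: wait = 33
  Job 6: wait = 37
Sum of waiting times = 119
Average waiting time = 119/6 = 19.8333

19.8333


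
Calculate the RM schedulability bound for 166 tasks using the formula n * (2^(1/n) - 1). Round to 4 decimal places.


Compute 2^(1/166) = 1.0041843153
Subtract 1: 1.0041843153 - 1 = 0.0041843153
Multiply by n: 166 * 0.0041843153 = 0.6945963398
Round to 4 dp: 0.6946

0.6946


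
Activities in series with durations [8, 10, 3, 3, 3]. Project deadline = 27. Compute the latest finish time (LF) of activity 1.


LF(activity 1) = deadline - sum of successor durations
Successors: activities 2 through 5 with durations [10, 3, 3, 3]
Sum of successor durations = 19
LF = 27 - 19 = 8

8


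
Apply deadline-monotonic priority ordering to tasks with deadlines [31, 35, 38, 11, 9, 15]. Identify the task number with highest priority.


Sort tasks by relative deadline (ascending):
  Task 5: deadline = 9
  Task 4: deadline = 11
  Task 6: deadline = 15
  Task 1: deadline = 31
  Task 2: deadline = 35
  Task 3: deadline = 38
Priority order (highest first): [5, 4, 6, 1, 2, 3]
Highest priority task = 5

5


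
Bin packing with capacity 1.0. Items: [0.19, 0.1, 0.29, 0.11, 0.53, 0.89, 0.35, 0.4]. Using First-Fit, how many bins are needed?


Place items sequentially using First-Fit:
  Item 0.19 -> new Bin 1
  Item 0.1 -> Bin 1 (now 0.29)
  Item 0.29 -> Bin 1 (now 0.58)
  Item 0.11 -> Bin 1 (now 0.69)
  Item 0.53 -> new Bin 2
  Item 0.89 -> new Bin 3
  Item 0.35 -> Bin 2 (now 0.88)
  Item 0.4 -> new Bin 4
Total bins used = 4

4


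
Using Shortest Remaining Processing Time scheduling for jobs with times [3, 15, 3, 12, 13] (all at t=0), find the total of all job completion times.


Since all jobs arrive at t=0, SRPT equals SPT ordering.
SPT order: [3, 3, 12, 13, 15]
Completion times:
  Job 1: p=3, C=3
  Job 2: p=3, C=6
  Job 3: p=12, C=18
  Job 4: p=13, C=31
  Job 5: p=15, C=46
Total completion time = 3 + 6 + 18 + 31 + 46 = 104

104


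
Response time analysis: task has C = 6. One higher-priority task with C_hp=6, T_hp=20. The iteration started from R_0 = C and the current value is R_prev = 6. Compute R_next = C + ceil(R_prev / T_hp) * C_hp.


R_next = C + ceil(R_prev / T_hp) * C_hp
ceil(6 / 20) = ceil(0.3) = 1
Interference = 1 * 6 = 6
R_next = 6 + 6 = 12

12


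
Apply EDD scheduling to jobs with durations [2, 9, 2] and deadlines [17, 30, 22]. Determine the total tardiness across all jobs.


Sort by due date (EDD order): [(2, 17), (2, 22), (9, 30)]
Compute completion times and tardiness:
  Job 1: p=2, d=17, C=2, tardiness=max(0,2-17)=0
  Job 2: p=2, d=22, C=4, tardiness=max(0,4-22)=0
  Job 3: p=9, d=30, C=13, tardiness=max(0,13-30)=0
Total tardiness = 0

0


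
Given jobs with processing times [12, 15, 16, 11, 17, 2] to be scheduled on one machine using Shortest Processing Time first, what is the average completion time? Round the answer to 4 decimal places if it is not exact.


Sort jobs by processing time (SPT order): [2, 11, 12, 15, 16, 17]
Compute completion times sequentially:
  Job 1: processing = 2, completes at 2
  Job 2: processing = 11, completes at 13
  Job 3: processing = 12, completes at 25
  Job 4: processing = 15, completes at 40
  Job 5: processing = 16, completes at 56
  Job 6: processing = 17, completes at 73
Sum of completion times = 209
Average completion time = 209/6 = 34.8333

34.8333


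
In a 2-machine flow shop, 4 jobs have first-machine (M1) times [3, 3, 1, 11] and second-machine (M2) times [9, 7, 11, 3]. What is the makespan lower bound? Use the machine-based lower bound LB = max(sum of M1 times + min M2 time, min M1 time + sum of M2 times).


LB1 = sum(M1 times) + min(M2 times) = 18 + 3 = 21
LB2 = min(M1 times) + sum(M2 times) = 1 + 30 = 31
Lower bound = max(LB1, LB2) = max(21, 31) = 31

31


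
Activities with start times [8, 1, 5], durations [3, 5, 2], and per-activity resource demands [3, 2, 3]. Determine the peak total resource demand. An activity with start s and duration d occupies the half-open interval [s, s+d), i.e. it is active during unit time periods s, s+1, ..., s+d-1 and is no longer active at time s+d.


Each activity i is active on [start_i, start_i + duration_i).
Compute total resource usage per time slot:
  t=0: active resources = [], total = 0
  t=1: active resources = [2], total = 2
  t=2: active resources = [2], total = 2
  t=3: active resources = [2], total = 2
  t=4: active resources = [2], total = 2
  t=5: active resources = [2, 3], total = 5
  t=6: active resources = [3], total = 3
  t=7: active resources = [], total = 0
  t=8: active resources = [3], total = 3
  t=9: active resources = [3], total = 3
  t=10: active resources = [3], total = 3
Peak resource demand = 5

5


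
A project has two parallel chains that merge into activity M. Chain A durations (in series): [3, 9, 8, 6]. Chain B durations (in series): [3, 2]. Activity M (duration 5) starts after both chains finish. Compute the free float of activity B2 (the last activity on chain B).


ES(B2) = sum of predecessors on chain B = 3
EF(B2) = ES + duration = 3 + 2 = 5
Successor of B2 is M. ES(M) = max(sum(A), sum(B)) = max(26, 5) = 26
Free float = ES(successor) - EF(current) = 26 - 5 = 21

21
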